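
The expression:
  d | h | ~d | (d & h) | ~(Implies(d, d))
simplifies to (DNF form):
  True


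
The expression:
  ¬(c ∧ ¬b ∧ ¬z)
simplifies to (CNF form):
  b ∨ z ∨ ¬c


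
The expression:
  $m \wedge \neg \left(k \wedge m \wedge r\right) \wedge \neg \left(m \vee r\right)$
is never true.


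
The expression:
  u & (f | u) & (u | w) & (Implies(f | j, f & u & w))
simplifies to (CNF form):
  u & (f | ~j) & (w | ~f)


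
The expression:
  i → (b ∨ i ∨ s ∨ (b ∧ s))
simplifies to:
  True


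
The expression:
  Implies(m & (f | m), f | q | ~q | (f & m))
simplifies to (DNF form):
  True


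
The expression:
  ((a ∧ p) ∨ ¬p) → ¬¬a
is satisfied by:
  {a: True, p: True}
  {a: True, p: False}
  {p: True, a: False}


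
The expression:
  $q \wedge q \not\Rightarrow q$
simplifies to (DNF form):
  $\text{False}$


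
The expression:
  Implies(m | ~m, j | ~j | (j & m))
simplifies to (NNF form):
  True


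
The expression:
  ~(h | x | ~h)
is never true.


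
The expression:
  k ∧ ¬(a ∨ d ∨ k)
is never true.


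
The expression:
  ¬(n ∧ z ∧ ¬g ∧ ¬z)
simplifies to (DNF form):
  True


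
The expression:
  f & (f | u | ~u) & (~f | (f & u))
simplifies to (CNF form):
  f & u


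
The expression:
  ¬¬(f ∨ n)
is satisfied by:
  {n: True, f: True}
  {n: True, f: False}
  {f: True, n: False}


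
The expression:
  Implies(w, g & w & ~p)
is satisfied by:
  {g: True, p: False, w: False}
  {p: False, w: False, g: False}
  {g: True, p: True, w: False}
  {p: True, g: False, w: False}
  {w: True, g: True, p: False}


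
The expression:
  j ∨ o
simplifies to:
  j ∨ o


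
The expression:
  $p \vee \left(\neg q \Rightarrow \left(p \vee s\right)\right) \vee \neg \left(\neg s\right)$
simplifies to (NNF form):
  $p \vee q \vee s$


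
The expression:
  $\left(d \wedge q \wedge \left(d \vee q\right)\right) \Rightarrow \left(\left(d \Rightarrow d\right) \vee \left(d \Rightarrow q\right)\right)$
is always true.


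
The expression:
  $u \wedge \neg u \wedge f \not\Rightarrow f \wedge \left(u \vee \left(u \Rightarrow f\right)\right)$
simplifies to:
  $\text{False}$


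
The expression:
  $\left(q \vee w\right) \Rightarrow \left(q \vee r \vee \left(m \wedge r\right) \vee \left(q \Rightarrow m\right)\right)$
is always true.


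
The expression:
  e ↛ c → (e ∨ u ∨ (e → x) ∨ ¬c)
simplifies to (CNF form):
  True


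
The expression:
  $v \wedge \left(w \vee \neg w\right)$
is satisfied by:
  {v: True}


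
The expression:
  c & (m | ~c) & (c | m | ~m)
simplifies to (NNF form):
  c & m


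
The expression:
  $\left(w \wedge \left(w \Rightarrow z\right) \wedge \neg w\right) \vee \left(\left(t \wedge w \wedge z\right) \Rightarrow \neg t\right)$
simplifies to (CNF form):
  $\neg t \vee \neg w \vee \neg z$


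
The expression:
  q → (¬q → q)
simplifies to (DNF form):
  True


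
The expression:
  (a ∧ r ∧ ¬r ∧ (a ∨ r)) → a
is always true.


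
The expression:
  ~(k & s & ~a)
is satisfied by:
  {a: True, s: False, k: False}
  {s: False, k: False, a: False}
  {a: True, k: True, s: False}
  {k: True, s: False, a: False}
  {a: True, s: True, k: False}
  {s: True, a: False, k: False}
  {a: True, k: True, s: True}


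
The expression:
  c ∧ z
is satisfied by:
  {c: True, z: True}


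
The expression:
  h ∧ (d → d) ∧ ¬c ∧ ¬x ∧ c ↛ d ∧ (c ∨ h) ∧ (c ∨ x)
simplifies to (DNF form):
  False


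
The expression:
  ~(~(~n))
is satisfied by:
  {n: False}


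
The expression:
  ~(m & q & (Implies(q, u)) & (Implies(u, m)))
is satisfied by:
  {u: False, m: False, q: False}
  {q: True, u: False, m: False}
  {m: True, u: False, q: False}
  {q: True, m: True, u: False}
  {u: True, q: False, m: False}
  {q: True, u: True, m: False}
  {m: True, u: True, q: False}


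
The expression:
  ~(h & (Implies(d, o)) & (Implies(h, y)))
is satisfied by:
  {d: True, o: False, h: False, y: False}
  {d: False, o: False, h: False, y: False}
  {d: True, o: True, h: False, y: False}
  {o: True, d: False, h: False, y: False}
  {d: True, y: True, o: False, h: False}
  {y: True, d: False, o: False, h: False}
  {d: True, y: True, o: True, h: False}
  {y: True, o: True, d: False, h: False}
  {h: True, d: True, y: False, o: False}
  {h: True, y: False, o: False, d: False}
  {d: True, h: True, o: True, y: False}
  {h: True, o: True, y: False, d: False}
  {d: True, h: True, y: True, o: False}


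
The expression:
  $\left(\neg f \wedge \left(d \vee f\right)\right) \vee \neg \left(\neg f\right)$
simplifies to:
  $d \vee f$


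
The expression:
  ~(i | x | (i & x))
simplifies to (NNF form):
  ~i & ~x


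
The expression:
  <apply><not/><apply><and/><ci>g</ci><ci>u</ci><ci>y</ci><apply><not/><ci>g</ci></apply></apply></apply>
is always true.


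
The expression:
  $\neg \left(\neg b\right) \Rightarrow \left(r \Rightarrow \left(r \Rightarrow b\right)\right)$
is always true.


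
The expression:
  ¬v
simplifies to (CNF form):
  ¬v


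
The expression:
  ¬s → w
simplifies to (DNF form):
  s ∨ w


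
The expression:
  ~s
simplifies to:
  ~s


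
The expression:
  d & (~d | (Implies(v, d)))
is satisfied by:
  {d: True}


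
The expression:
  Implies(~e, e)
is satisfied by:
  {e: True}


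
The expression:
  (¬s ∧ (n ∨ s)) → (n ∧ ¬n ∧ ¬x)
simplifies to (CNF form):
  s ∨ ¬n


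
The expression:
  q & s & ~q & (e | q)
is never true.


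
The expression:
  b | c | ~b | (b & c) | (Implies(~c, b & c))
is always true.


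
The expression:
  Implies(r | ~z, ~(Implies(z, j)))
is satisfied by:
  {z: True, r: False, j: False}
  {j: True, z: True, r: False}
  {r: True, z: True, j: False}


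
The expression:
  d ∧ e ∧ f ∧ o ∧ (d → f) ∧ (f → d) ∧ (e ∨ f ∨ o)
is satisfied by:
  {f: True, e: True, d: True, o: True}


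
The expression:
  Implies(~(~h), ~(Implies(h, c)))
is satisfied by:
  {h: False, c: False}
  {c: True, h: False}
  {h: True, c: False}


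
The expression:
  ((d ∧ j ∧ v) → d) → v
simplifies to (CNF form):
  v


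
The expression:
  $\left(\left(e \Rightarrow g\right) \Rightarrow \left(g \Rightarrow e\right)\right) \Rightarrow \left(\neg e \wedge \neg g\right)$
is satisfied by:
  {e: False}


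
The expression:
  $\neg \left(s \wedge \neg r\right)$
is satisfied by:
  {r: True, s: False}
  {s: False, r: False}
  {s: True, r: True}


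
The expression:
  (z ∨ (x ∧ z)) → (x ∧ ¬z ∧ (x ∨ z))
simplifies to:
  ¬z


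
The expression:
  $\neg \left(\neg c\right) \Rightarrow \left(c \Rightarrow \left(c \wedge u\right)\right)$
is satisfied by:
  {u: True, c: False}
  {c: False, u: False}
  {c: True, u: True}


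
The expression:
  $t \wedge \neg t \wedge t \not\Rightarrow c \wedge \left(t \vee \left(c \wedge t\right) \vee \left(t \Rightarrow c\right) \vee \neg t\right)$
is never true.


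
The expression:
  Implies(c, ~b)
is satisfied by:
  {c: False, b: False}
  {b: True, c: False}
  {c: True, b: False}


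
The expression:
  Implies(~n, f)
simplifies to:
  f | n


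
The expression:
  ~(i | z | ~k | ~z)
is never true.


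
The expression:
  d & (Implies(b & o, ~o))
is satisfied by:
  {d: True, o: False, b: False}
  {b: True, d: True, o: False}
  {o: True, d: True, b: False}


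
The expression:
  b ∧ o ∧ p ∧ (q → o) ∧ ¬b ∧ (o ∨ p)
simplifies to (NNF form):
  False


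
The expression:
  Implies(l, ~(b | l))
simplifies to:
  ~l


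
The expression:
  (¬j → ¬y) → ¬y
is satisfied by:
  {y: False, j: False}
  {j: True, y: False}
  {y: True, j: False}


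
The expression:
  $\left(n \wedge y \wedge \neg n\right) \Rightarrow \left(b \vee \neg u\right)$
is always true.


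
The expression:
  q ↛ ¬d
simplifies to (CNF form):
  d ∧ q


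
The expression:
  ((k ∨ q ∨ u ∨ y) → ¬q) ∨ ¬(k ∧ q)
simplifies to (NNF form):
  ¬k ∨ ¬q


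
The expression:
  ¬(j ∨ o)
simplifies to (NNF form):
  ¬j ∧ ¬o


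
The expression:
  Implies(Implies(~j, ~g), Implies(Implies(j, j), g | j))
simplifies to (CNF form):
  g | j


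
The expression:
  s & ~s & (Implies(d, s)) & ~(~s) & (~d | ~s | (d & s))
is never true.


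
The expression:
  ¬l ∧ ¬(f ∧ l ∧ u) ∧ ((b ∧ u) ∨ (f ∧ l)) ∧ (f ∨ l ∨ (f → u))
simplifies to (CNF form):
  b ∧ u ∧ ¬l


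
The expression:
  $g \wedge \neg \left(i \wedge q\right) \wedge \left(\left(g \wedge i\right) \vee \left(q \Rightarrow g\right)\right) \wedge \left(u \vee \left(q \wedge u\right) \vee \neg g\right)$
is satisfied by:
  {u: True, g: True, q: False, i: False}
  {u: True, g: True, i: True, q: False}
  {u: True, g: True, q: True, i: False}


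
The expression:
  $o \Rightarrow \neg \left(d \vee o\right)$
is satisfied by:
  {o: False}


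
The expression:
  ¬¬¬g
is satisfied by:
  {g: False}


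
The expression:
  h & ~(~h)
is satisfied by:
  {h: True}


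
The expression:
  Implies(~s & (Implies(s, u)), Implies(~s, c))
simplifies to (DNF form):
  c | s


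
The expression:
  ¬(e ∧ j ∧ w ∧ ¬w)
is always true.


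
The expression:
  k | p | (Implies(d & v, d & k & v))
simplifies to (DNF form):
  k | p | ~d | ~v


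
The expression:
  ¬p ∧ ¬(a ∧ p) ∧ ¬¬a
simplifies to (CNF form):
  a ∧ ¬p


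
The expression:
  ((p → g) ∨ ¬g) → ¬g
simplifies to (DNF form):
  ¬g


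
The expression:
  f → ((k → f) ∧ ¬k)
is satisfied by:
  {k: False, f: False}
  {f: True, k: False}
  {k: True, f: False}


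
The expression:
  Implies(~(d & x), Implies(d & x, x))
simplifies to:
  True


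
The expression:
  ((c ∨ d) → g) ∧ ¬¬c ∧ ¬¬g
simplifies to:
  c ∧ g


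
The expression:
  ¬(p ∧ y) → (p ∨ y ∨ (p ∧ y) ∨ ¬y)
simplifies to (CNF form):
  True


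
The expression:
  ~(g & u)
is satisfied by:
  {g: False, u: False}
  {u: True, g: False}
  {g: True, u: False}


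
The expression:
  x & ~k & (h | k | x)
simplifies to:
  x & ~k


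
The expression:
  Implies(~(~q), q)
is always true.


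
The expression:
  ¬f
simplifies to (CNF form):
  ¬f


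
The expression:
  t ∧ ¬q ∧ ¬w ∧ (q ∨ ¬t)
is never true.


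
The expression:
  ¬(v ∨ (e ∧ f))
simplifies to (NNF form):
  ¬v ∧ (¬e ∨ ¬f)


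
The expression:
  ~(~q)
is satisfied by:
  {q: True}


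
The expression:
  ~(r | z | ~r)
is never true.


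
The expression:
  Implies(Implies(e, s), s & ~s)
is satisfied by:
  {e: True, s: False}


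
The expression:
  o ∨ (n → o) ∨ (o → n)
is always true.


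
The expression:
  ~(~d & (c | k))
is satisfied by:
  {d: True, k: False, c: False}
  {d: True, c: True, k: False}
  {d: True, k: True, c: False}
  {d: True, c: True, k: True}
  {c: False, k: False, d: False}


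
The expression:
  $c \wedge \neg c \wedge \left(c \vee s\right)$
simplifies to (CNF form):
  $\text{False}$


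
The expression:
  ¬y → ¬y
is always true.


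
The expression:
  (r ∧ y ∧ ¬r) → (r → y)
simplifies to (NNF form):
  True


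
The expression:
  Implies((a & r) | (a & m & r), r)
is always true.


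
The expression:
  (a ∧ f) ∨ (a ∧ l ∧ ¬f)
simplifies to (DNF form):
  (a ∧ f) ∨ (a ∧ l)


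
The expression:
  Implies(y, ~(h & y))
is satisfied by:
  {h: False, y: False}
  {y: True, h: False}
  {h: True, y: False}


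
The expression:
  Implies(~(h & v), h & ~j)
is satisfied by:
  {h: True, v: True, j: False}
  {h: True, v: False, j: False}
  {h: True, j: True, v: True}


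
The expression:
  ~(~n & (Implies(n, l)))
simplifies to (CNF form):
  n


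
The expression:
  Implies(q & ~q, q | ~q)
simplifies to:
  True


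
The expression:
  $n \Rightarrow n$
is always true.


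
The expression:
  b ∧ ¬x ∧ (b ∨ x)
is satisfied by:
  {b: True, x: False}


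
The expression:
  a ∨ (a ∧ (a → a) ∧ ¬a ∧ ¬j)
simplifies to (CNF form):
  a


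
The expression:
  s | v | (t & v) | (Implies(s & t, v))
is always true.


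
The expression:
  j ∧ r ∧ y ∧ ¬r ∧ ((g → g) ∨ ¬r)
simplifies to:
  False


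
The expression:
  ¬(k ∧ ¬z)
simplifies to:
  z ∨ ¬k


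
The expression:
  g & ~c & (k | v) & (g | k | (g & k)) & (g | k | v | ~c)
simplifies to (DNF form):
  (g & k & ~c) | (g & v & ~c)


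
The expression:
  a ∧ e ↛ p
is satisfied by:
  {a: True, e: True, p: False}


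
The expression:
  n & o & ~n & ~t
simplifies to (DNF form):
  False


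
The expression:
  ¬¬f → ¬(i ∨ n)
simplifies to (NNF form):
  (¬i ∧ ¬n) ∨ ¬f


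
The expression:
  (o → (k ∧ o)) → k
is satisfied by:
  {k: True, o: True}
  {k: True, o: False}
  {o: True, k: False}


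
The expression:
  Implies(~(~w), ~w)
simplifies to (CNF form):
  ~w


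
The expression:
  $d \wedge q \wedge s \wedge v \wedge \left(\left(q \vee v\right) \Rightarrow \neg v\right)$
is never true.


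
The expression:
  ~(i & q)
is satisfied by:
  {q: False, i: False}
  {i: True, q: False}
  {q: True, i: False}


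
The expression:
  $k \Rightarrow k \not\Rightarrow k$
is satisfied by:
  {k: False}


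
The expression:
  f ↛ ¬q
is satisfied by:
  {f: True, q: True}


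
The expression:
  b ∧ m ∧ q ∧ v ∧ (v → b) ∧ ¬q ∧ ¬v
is never true.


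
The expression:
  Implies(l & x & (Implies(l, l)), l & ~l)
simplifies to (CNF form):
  ~l | ~x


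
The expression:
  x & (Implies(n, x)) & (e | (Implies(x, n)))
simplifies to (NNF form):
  x & (e | n)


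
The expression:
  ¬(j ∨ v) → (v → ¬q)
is always true.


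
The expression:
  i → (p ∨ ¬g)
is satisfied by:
  {p: True, g: False, i: False}
  {g: False, i: False, p: False}
  {i: True, p: True, g: False}
  {i: True, g: False, p: False}
  {p: True, g: True, i: False}
  {g: True, p: False, i: False}
  {i: True, g: True, p: True}


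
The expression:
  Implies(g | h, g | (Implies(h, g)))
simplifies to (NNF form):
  g | ~h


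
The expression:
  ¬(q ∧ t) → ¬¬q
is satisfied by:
  {q: True}


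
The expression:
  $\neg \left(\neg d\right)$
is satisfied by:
  {d: True}


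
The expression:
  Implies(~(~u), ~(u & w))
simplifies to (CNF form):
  ~u | ~w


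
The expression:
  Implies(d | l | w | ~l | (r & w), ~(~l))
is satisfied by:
  {l: True}


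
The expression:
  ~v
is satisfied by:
  {v: False}


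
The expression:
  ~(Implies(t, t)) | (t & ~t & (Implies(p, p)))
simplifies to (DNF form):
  False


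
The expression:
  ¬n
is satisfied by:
  {n: False}


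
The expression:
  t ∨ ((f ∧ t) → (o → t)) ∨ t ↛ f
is always true.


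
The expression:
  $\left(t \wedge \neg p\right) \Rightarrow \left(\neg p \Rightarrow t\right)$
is always true.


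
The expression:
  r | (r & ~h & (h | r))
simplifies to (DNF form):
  r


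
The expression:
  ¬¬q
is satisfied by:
  {q: True}


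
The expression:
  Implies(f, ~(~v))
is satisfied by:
  {v: True, f: False}
  {f: False, v: False}
  {f: True, v: True}


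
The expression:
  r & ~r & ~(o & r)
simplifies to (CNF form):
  False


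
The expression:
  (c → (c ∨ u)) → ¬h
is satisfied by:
  {h: False}


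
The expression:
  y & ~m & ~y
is never true.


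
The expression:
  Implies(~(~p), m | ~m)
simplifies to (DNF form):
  True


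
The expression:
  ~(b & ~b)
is always true.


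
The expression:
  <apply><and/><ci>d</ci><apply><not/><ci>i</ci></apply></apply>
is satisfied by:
  {d: True, i: False}


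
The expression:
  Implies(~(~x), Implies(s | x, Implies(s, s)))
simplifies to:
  True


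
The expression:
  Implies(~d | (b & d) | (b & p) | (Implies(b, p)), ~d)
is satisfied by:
  {d: False}


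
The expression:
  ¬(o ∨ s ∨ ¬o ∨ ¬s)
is never true.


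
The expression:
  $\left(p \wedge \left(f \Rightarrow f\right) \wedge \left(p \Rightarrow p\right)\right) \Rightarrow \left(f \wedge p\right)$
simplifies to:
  $f \vee \neg p$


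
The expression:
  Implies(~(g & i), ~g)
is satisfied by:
  {i: True, g: False}
  {g: False, i: False}
  {g: True, i: True}


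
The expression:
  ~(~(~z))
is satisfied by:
  {z: False}


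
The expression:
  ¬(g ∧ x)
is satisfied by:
  {g: False, x: False}
  {x: True, g: False}
  {g: True, x: False}


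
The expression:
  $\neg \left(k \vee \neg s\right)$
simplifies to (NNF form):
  $s \wedge \neg k$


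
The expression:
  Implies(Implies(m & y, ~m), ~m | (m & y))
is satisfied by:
  {y: True, m: False}
  {m: False, y: False}
  {m: True, y: True}


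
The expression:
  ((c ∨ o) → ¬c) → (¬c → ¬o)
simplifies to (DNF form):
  c ∨ ¬o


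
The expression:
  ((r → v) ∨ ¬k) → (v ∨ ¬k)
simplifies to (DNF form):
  r ∨ v ∨ ¬k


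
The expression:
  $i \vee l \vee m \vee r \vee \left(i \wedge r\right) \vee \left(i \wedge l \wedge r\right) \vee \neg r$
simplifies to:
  $\text{True}$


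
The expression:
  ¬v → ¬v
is always true.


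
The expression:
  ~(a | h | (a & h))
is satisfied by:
  {h: False, a: False}


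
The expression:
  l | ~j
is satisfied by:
  {l: True, j: False}
  {j: False, l: False}
  {j: True, l: True}


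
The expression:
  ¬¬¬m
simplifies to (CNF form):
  ¬m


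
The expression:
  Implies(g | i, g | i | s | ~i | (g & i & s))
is always true.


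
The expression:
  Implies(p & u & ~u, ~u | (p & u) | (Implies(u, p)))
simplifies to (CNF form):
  True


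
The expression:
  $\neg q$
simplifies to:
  $\neg q$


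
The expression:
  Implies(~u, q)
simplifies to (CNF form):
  q | u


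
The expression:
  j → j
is always true.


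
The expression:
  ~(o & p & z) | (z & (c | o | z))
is always true.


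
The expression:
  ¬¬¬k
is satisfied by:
  {k: False}


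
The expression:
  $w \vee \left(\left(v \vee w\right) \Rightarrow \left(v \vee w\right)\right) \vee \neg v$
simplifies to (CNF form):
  $\text{True}$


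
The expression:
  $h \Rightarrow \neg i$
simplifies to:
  $\neg h \vee \neg i$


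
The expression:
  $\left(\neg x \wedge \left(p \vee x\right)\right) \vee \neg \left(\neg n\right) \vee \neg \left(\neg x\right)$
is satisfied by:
  {n: True, x: True, p: True}
  {n: True, x: True, p: False}
  {n: True, p: True, x: False}
  {n: True, p: False, x: False}
  {x: True, p: True, n: False}
  {x: True, p: False, n: False}
  {p: True, x: False, n: False}


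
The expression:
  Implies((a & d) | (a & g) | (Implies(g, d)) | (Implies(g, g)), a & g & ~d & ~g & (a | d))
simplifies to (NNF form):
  False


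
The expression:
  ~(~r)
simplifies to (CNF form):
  r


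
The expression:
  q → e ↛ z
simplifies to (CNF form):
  (e ∨ ¬q) ∧ (¬q ∨ ¬z)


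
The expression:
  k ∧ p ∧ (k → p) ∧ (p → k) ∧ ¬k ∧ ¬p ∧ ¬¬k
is never true.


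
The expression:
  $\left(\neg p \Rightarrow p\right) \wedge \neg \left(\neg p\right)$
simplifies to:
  $p$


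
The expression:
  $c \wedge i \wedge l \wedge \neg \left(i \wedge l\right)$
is never true.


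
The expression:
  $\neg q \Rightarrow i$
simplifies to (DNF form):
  $i \vee q$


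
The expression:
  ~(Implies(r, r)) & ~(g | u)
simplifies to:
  False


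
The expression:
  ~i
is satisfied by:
  {i: False}


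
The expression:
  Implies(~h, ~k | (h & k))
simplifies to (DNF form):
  h | ~k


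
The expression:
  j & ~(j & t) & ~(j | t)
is never true.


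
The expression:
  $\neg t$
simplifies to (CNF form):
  $\neg t$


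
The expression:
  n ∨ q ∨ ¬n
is always true.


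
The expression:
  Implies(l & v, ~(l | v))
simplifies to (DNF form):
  ~l | ~v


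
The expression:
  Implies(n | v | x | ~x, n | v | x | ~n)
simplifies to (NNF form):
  True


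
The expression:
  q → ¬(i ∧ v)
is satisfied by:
  {v: False, q: False, i: False}
  {i: True, v: False, q: False}
  {q: True, v: False, i: False}
  {i: True, q: True, v: False}
  {v: True, i: False, q: False}
  {i: True, v: True, q: False}
  {q: True, v: True, i: False}


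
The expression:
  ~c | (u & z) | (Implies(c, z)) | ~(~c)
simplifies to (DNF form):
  True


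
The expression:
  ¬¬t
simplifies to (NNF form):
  t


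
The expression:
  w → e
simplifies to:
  e ∨ ¬w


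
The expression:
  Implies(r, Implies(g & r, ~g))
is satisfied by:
  {g: False, r: False}
  {r: True, g: False}
  {g: True, r: False}


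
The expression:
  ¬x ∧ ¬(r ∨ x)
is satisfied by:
  {x: False, r: False}


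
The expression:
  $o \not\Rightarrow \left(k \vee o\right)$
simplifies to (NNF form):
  $\text{False}$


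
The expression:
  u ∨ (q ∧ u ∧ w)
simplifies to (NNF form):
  u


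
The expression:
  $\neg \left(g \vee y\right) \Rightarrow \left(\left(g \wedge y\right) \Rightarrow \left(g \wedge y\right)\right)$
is always true.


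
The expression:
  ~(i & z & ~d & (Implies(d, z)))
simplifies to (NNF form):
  d | ~i | ~z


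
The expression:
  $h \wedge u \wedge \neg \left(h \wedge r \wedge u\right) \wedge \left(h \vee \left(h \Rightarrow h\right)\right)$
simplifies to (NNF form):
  $h \wedge u \wedge \neg r$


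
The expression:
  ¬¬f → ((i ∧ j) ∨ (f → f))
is always true.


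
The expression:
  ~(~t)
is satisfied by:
  {t: True}


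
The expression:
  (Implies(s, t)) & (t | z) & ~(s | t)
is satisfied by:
  {z: True, t: False, s: False}


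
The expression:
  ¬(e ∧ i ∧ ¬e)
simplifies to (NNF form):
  True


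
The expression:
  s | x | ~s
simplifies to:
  True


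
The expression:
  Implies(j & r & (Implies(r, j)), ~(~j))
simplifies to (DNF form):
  True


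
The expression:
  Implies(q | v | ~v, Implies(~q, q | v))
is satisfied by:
  {q: True, v: True}
  {q: True, v: False}
  {v: True, q: False}


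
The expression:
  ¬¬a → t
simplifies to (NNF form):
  t ∨ ¬a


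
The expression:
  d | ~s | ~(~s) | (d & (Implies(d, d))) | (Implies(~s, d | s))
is always true.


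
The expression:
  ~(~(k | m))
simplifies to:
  k | m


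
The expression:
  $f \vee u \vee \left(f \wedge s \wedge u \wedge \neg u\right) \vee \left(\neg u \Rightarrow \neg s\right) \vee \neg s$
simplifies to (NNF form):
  $f \vee u \vee \neg s$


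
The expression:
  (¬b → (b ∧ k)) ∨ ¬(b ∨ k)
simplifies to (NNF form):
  b ∨ ¬k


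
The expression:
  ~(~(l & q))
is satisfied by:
  {q: True, l: True}


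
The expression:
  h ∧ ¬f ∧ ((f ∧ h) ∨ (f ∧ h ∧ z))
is never true.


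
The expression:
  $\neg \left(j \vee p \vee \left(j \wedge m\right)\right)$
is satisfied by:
  {p: False, j: False}


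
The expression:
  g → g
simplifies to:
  True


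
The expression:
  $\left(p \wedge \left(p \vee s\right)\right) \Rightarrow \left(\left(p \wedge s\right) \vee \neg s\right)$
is always true.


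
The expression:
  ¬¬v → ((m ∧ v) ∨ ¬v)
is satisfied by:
  {m: True, v: False}
  {v: False, m: False}
  {v: True, m: True}


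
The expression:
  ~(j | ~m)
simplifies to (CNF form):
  m & ~j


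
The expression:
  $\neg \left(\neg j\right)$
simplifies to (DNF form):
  $j$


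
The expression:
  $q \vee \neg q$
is always true.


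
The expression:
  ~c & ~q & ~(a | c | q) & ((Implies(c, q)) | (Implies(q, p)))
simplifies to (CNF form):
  ~a & ~c & ~q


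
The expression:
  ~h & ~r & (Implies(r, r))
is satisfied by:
  {r: False, h: False}


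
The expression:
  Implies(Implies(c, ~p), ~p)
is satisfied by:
  {c: True, p: False}
  {p: False, c: False}
  {p: True, c: True}


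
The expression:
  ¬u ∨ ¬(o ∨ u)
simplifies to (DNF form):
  ¬u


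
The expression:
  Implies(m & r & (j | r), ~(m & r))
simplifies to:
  ~m | ~r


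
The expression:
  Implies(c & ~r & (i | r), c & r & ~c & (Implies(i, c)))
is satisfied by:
  {r: True, c: False, i: False}
  {c: False, i: False, r: False}
  {r: True, i: True, c: False}
  {i: True, c: False, r: False}
  {r: True, c: True, i: False}
  {c: True, r: False, i: False}
  {r: True, i: True, c: True}


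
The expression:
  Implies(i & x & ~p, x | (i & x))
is always true.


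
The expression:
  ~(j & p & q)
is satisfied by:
  {p: False, q: False, j: False}
  {j: True, p: False, q: False}
  {q: True, p: False, j: False}
  {j: True, q: True, p: False}
  {p: True, j: False, q: False}
  {j: True, p: True, q: False}
  {q: True, p: True, j: False}


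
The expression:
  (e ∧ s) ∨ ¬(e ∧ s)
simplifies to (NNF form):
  True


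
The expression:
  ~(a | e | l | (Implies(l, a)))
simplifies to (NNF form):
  False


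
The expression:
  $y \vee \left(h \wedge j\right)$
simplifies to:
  $y \vee \left(h \wedge j\right)$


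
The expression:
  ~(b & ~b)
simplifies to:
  True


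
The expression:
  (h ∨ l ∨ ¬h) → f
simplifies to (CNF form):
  f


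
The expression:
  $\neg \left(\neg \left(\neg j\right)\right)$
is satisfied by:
  {j: False}


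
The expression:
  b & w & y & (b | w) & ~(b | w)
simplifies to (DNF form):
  False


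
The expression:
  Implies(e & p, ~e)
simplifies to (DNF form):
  ~e | ~p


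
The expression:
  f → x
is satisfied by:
  {x: True, f: False}
  {f: False, x: False}
  {f: True, x: True}


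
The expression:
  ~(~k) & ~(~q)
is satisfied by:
  {q: True, k: True}


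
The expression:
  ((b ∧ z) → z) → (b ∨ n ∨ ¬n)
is always true.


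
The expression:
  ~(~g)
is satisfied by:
  {g: True}


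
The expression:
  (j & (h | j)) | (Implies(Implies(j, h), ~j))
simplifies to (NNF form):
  True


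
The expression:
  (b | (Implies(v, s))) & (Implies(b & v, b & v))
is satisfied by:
  {s: True, b: True, v: False}
  {s: True, v: False, b: False}
  {b: True, v: False, s: False}
  {b: False, v: False, s: False}
  {s: True, b: True, v: True}
  {s: True, v: True, b: False}
  {b: True, v: True, s: False}


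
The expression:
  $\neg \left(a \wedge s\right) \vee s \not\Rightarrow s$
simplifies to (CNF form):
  $\neg a \vee \neg s$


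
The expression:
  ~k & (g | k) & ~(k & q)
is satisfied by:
  {g: True, k: False}


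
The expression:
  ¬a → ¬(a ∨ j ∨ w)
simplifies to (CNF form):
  (a ∨ ¬j) ∧ (a ∨ ¬w)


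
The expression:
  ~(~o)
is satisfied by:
  {o: True}


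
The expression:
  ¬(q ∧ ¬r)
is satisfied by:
  {r: True, q: False}
  {q: False, r: False}
  {q: True, r: True}


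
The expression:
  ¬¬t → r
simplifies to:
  r ∨ ¬t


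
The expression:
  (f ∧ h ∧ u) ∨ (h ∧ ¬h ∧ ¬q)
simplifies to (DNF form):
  f ∧ h ∧ u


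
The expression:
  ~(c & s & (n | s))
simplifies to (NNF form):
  ~c | ~s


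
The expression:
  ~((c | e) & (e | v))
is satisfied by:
  {e: False, v: False, c: False}
  {c: True, e: False, v: False}
  {v: True, e: False, c: False}


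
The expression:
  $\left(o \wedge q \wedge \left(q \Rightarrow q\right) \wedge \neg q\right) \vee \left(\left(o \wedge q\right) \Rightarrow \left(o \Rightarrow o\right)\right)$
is always true.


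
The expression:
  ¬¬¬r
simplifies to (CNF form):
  ¬r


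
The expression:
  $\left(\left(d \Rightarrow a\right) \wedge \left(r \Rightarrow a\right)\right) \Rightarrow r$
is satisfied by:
  {r: True, d: True, a: False}
  {r: True, a: False, d: False}
  {r: True, d: True, a: True}
  {r: True, a: True, d: False}
  {d: True, a: False, r: False}


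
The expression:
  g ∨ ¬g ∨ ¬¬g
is always true.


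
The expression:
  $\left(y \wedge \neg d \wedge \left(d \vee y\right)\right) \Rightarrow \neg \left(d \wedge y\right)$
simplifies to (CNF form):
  $\text{True}$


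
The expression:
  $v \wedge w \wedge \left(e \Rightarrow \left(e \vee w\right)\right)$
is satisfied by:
  {w: True, v: True}


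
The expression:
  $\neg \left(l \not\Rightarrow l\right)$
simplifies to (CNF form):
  $\text{True}$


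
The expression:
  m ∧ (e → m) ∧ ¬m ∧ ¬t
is never true.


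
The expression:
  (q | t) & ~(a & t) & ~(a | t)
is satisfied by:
  {q: True, t: False, a: False}


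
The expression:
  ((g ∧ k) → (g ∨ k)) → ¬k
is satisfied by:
  {k: False}


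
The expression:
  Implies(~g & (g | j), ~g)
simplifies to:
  True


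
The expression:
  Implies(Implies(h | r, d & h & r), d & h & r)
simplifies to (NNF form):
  h | r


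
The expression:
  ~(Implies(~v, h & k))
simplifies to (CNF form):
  ~v & (~h | ~k)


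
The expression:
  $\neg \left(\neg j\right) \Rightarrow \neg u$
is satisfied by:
  {u: False, j: False}
  {j: True, u: False}
  {u: True, j: False}


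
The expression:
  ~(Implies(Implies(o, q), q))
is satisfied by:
  {q: False, o: False}


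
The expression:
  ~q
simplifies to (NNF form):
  ~q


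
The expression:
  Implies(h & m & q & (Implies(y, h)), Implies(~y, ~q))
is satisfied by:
  {y: True, h: False, m: False, q: False}
  {y: False, h: False, m: False, q: False}
  {y: True, q: True, h: False, m: False}
  {q: True, y: False, h: False, m: False}
  {y: True, m: True, q: False, h: False}
  {m: True, q: False, h: False, y: False}
  {y: True, q: True, m: True, h: False}
  {q: True, m: True, y: False, h: False}
  {y: True, h: True, q: False, m: False}
  {h: True, q: False, m: False, y: False}
  {y: True, q: True, h: True, m: False}
  {q: True, h: True, y: False, m: False}
  {y: True, m: True, h: True, q: False}
  {m: True, h: True, q: False, y: False}
  {y: True, q: True, m: True, h: True}


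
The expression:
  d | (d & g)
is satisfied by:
  {d: True}


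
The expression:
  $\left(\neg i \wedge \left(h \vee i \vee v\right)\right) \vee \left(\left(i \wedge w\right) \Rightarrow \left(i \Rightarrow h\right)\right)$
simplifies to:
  $h \vee \neg i \vee \neg w$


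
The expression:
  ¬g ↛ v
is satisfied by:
  {g: False, v: False}


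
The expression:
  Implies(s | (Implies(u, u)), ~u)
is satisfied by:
  {u: False}


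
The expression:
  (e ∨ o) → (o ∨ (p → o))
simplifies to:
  o ∨ ¬e ∨ ¬p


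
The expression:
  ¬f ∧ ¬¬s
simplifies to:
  s ∧ ¬f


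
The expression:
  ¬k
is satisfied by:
  {k: False}


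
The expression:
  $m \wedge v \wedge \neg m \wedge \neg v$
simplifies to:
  $\text{False}$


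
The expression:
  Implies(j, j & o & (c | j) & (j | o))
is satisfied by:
  {o: True, j: False}
  {j: False, o: False}
  {j: True, o: True}


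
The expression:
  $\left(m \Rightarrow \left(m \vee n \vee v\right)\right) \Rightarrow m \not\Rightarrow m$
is never true.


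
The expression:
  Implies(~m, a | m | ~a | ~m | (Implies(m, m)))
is always true.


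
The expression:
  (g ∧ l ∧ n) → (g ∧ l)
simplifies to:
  True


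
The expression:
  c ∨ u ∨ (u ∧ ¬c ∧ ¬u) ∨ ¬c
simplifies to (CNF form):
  True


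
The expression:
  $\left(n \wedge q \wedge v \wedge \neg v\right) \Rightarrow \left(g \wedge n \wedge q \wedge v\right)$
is always true.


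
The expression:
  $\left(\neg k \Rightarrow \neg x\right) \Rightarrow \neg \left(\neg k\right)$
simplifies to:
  $k \vee x$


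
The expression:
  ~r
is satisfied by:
  {r: False}


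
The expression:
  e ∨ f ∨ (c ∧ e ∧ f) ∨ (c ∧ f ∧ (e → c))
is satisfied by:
  {e: True, f: True}
  {e: True, f: False}
  {f: True, e: False}


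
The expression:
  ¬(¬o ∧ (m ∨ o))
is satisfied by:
  {o: True, m: False}
  {m: False, o: False}
  {m: True, o: True}


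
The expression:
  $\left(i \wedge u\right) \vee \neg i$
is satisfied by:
  {u: True, i: False}
  {i: False, u: False}
  {i: True, u: True}


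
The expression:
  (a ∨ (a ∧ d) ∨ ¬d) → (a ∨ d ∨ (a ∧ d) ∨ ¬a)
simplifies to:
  True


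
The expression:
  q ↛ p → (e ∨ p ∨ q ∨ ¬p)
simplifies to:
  True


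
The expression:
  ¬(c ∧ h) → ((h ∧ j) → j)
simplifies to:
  True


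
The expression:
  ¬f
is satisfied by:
  {f: False}


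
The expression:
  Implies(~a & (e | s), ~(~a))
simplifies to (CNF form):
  (a | ~e) & (a | ~s)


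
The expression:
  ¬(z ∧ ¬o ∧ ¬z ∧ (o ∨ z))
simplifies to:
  True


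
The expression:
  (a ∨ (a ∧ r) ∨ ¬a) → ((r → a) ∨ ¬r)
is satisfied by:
  {a: True, r: False}
  {r: False, a: False}
  {r: True, a: True}


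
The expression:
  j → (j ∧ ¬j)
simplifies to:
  ¬j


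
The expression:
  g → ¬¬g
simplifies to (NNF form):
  True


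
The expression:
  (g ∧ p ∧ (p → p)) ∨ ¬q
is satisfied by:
  {g: True, p: True, q: False}
  {g: True, p: False, q: False}
  {p: True, g: False, q: False}
  {g: False, p: False, q: False}
  {q: True, g: True, p: True}


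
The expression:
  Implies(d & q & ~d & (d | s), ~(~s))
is always true.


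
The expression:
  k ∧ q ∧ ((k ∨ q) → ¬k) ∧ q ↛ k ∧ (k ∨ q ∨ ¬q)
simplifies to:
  False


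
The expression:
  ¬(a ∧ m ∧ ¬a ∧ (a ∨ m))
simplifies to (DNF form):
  True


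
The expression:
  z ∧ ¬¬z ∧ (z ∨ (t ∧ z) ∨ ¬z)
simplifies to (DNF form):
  z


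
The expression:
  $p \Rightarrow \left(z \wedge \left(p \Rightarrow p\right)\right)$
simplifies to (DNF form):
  $z \vee \neg p$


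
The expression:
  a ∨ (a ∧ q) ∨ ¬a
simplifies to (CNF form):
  True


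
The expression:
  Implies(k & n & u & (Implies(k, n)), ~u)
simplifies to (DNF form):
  ~k | ~n | ~u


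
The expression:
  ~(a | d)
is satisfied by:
  {d: False, a: False}


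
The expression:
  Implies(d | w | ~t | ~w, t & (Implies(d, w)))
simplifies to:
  t & (w | ~d)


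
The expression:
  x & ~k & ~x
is never true.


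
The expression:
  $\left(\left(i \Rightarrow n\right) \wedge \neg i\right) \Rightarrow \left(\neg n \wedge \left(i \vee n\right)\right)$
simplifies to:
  $i$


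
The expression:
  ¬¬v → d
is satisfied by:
  {d: True, v: False}
  {v: False, d: False}
  {v: True, d: True}


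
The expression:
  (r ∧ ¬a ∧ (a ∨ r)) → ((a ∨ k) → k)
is always true.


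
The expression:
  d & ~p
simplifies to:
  d & ~p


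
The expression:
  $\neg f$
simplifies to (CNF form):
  $\neg f$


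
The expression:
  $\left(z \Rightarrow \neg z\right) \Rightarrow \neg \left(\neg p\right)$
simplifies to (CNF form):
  $p \vee z$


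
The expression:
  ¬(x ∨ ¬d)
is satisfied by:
  {d: True, x: False}


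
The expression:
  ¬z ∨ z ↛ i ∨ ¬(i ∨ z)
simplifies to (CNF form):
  ¬i ∨ ¬z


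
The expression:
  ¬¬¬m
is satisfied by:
  {m: False}


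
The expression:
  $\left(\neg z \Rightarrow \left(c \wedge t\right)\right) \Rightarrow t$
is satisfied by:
  {t: True, z: False}
  {z: False, t: False}
  {z: True, t: True}


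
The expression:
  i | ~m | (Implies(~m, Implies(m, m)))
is always true.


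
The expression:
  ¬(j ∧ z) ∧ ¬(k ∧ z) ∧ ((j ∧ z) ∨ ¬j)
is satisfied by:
  {k: False, j: False, z: False}
  {z: True, k: False, j: False}
  {k: True, z: False, j: False}


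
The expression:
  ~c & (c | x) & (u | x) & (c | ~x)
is never true.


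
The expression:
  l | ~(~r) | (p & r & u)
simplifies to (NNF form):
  l | r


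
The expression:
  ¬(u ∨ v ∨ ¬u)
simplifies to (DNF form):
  False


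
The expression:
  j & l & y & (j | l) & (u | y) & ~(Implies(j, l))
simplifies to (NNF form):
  False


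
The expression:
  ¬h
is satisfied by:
  {h: False}


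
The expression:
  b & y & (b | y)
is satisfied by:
  {b: True, y: True}


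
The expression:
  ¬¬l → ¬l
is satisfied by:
  {l: False}


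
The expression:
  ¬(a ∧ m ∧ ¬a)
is always true.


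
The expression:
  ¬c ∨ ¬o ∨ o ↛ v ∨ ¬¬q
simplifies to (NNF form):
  q ∨ ¬c ∨ ¬o ∨ ¬v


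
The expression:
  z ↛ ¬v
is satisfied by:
  {z: True, v: True}


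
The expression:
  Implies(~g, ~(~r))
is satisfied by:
  {r: True, g: True}
  {r: True, g: False}
  {g: True, r: False}


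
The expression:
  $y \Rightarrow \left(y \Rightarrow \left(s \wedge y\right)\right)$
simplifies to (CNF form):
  $s \vee \neg y$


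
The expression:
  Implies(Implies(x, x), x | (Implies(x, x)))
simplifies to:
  True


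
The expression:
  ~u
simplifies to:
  ~u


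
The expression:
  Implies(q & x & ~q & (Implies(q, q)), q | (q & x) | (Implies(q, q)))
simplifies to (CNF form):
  True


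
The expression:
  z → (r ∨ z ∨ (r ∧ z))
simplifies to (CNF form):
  True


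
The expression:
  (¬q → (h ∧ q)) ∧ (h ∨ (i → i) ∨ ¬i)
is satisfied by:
  {q: True}


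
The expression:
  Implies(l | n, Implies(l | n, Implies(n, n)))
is always true.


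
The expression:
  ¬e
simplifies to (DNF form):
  ¬e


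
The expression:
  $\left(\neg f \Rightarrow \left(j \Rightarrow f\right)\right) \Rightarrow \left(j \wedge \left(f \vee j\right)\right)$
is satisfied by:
  {j: True}


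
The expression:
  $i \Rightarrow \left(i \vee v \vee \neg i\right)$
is always true.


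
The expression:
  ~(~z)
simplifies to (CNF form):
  z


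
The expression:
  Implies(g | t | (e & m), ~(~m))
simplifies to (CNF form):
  (m | ~g) & (m | ~t)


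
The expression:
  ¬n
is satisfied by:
  {n: False}


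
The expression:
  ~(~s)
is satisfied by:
  {s: True}


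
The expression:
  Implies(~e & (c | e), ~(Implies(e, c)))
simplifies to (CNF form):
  e | ~c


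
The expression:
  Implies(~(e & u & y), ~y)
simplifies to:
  ~y | (e & u)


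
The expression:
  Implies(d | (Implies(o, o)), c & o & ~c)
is never true.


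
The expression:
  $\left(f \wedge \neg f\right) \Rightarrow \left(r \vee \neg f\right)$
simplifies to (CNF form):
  $\text{True}$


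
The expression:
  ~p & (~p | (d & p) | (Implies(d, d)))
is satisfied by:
  {p: False}


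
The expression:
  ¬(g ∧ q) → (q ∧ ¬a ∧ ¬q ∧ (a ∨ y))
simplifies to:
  g ∧ q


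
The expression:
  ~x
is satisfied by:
  {x: False}
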